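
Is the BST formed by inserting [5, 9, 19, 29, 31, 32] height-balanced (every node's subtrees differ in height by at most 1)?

Tree (level-order array): [5, None, 9, None, 19, None, 29, None, 31, None, 32]
Definition: a tree is height-balanced if, at every node, |h(left) - h(right)| <= 1 (empty subtree has height -1).
Bottom-up per-node check:
  node 32: h_left=-1, h_right=-1, diff=0 [OK], height=0
  node 31: h_left=-1, h_right=0, diff=1 [OK], height=1
  node 29: h_left=-1, h_right=1, diff=2 [FAIL (|-1-1|=2 > 1)], height=2
  node 19: h_left=-1, h_right=2, diff=3 [FAIL (|-1-2|=3 > 1)], height=3
  node 9: h_left=-1, h_right=3, diff=4 [FAIL (|-1-3|=4 > 1)], height=4
  node 5: h_left=-1, h_right=4, diff=5 [FAIL (|-1-4|=5 > 1)], height=5
Node 29 violates the condition: |-1 - 1| = 2 > 1.
Result: Not balanced


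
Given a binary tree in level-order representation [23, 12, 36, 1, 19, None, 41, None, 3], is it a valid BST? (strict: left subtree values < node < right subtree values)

Level-order array: [23, 12, 36, 1, 19, None, 41, None, 3]
Validate using subtree bounds (lo, hi): at each node, require lo < value < hi,
then recurse left with hi=value and right with lo=value.
Preorder trace (stopping at first violation):
  at node 23 with bounds (-inf, +inf): OK
  at node 12 with bounds (-inf, 23): OK
  at node 1 with bounds (-inf, 12): OK
  at node 3 with bounds (1, 12): OK
  at node 19 with bounds (12, 23): OK
  at node 36 with bounds (23, +inf): OK
  at node 41 with bounds (36, +inf): OK
No violation found at any node.
Result: Valid BST


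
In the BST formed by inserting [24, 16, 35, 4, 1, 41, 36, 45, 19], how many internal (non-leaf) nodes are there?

Tree built from: [24, 16, 35, 4, 1, 41, 36, 45, 19]
Tree (level-order array): [24, 16, 35, 4, 19, None, 41, 1, None, None, None, 36, 45]
Rule: An internal node has at least one child.
Per-node child counts:
  node 24: 2 child(ren)
  node 16: 2 child(ren)
  node 4: 1 child(ren)
  node 1: 0 child(ren)
  node 19: 0 child(ren)
  node 35: 1 child(ren)
  node 41: 2 child(ren)
  node 36: 0 child(ren)
  node 45: 0 child(ren)
Matching nodes: [24, 16, 4, 35, 41]
Count of internal (non-leaf) nodes: 5


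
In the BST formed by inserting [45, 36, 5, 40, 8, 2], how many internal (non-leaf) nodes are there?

Tree built from: [45, 36, 5, 40, 8, 2]
Tree (level-order array): [45, 36, None, 5, 40, 2, 8]
Rule: An internal node has at least one child.
Per-node child counts:
  node 45: 1 child(ren)
  node 36: 2 child(ren)
  node 5: 2 child(ren)
  node 2: 0 child(ren)
  node 8: 0 child(ren)
  node 40: 0 child(ren)
Matching nodes: [45, 36, 5]
Count of internal (non-leaf) nodes: 3


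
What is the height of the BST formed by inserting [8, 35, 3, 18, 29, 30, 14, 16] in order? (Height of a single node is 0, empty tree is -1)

Insertion order: [8, 35, 3, 18, 29, 30, 14, 16]
Tree (level-order array): [8, 3, 35, None, None, 18, None, 14, 29, None, 16, None, 30]
Compute height bottom-up (empty subtree = -1):
  height(3) = 1 + max(-1, -1) = 0
  height(16) = 1 + max(-1, -1) = 0
  height(14) = 1 + max(-1, 0) = 1
  height(30) = 1 + max(-1, -1) = 0
  height(29) = 1 + max(-1, 0) = 1
  height(18) = 1 + max(1, 1) = 2
  height(35) = 1 + max(2, -1) = 3
  height(8) = 1 + max(0, 3) = 4
Height = 4


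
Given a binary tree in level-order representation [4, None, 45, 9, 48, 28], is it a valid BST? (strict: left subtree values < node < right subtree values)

Level-order array: [4, None, 45, 9, 48, 28]
Validate using subtree bounds (lo, hi): at each node, require lo < value < hi,
then recurse left with hi=value and right with lo=value.
Preorder trace (stopping at first violation):
  at node 4 with bounds (-inf, +inf): OK
  at node 45 with bounds (4, +inf): OK
  at node 9 with bounds (4, 45): OK
  at node 28 with bounds (4, 9): VIOLATION
Node 28 violates its bound: not (4 < 28 < 9).
Result: Not a valid BST


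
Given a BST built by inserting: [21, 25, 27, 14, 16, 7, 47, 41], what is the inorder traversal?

Tree insertion order: [21, 25, 27, 14, 16, 7, 47, 41]
Tree (level-order array): [21, 14, 25, 7, 16, None, 27, None, None, None, None, None, 47, 41]
Inorder traversal: [7, 14, 16, 21, 25, 27, 41, 47]


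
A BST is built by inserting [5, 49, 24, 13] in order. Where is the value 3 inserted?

Starting tree (level order): [5, None, 49, 24, None, 13]
Insertion path: 5
Result: insert 3 as left child of 5
Final tree (level order): [5, 3, 49, None, None, 24, None, 13]


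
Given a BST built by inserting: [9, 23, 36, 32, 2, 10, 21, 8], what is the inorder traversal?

Tree insertion order: [9, 23, 36, 32, 2, 10, 21, 8]
Tree (level-order array): [9, 2, 23, None, 8, 10, 36, None, None, None, 21, 32]
Inorder traversal: [2, 8, 9, 10, 21, 23, 32, 36]


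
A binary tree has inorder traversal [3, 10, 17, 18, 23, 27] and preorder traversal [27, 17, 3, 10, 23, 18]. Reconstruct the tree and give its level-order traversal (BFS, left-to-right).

Inorder:  [3, 10, 17, 18, 23, 27]
Preorder: [27, 17, 3, 10, 23, 18]
Algorithm: preorder visits root first, so consume preorder in order;
for each root, split the current inorder slice at that value into
left-subtree inorder and right-subtree inorder, then recurse.
Recursive splits:
  root=27; inorder splits into left=[3, 10, 17, 18, 23], right=[]
  root=17; inorder splits into left=[3, 10], right=[18, 23]
  root=3; inorder splits into left=[], right=[10]
  root=10; inorder splits into left=[], right=[]
  root=23; inorder splits into left=[18], right=[]
  root=18; inorder splits into left=[], right=[]
Reconstructed level-order: [27, 17, 3, 23, 10, 18]


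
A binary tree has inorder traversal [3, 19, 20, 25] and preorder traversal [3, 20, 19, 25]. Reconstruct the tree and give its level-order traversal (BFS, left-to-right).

Inorder:  [3, 19, 20, 25]
Preorder: [3, 20, 19, 25]
Algorithm: preorder visits root first, so consume preorder in order;
for each root, split the current inorder slice at that value into
left-subtree inorder and right-subtree inorder, then recurse.
Recursive splits:
  root=3; inorder splits into left=[], right=[19, 20, 25]
  root=20; inorder splits into left=[19], right=[25]
  root=19; inorder splits into left=[], right=[]
  root=25; inorder splits into left=[], right=[]
Reconstructed level-order: [3, 20, 19, 25]


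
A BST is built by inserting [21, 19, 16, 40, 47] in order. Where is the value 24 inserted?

Starting tree (level order): [21, 19, 40, 16, None, None, 47]
Insertion path: 21 -> 40
Result: insert 24 as left child of 40
Final tree (level order): [21, 19, 40, 16, None, 24, 47]


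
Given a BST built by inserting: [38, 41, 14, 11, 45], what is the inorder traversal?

Tree insertion order: [38, 41, 14, 11, 45]
Tree (level-order array): [38, 14, 41, 11, None, None, 45]
Inorder traversal: [11, 14, 38, 41, 45]


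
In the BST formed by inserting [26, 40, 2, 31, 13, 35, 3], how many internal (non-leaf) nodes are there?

Tree built from: [26, 40, 2, 31, 13, 35, 3]
Tree (level-order array): [26, 2, 40, None, 13, 31, None, 3, None, None, 35]
Rule: An internal node has at least one child.
Per-node child counts:
  node 26: 2 child(ren)
  node 2: 1 child(ren)
  node 13: 1 child(ren)
  node 3: 0 child(ren)
  node 40: 1 child(ren)
  node 31: 1 child(ren)
  node 35: 0 child(ren)
Matching nodes: [26, 2, 13, 40, 31]
Count of internal (non-leaf) nodes: 5


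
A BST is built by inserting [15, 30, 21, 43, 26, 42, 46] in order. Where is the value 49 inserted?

Starting tree (level order): [15, None, 30, 21, 43, None, 26, 42, 46]
Insertion path: 15 -> 30 -> 43 -> 46
Result: insert 49 as right child of 46
Final tree (level order): [15, None, 30, 21, 43, None, 26, 42, 46, None, None, None, None, None, 49]


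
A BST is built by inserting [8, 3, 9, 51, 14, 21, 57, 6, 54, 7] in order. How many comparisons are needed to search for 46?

Search path for 46: 8 -> 9 -> 51 -> 14 -> 21
Found: False
Comparisons: 5


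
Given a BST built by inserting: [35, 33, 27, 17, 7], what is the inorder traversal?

Tree insertion order: [35, 33, 27, 17, 7]
Tree (level-order array): [35, 33, None, 27, None, 17, None, 7]
Inorder traversal: [7, 17, 27, 33, 35]


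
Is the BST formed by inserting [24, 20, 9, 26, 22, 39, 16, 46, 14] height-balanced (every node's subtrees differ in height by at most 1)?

Tree (level-order array): [24, 20, 26, 9, 22, None, 39, None, 16, None, None, None, 46, 14]
Definition: a tree is height-balanced if, at every node, |h(left) - h(right)| <= 1 (empty subtree has height -1).
Bottom-up per-node check:
  node 14: h_left=-1, h_right=-1, diff=0 [OK], height=0
  node 16: h_left=0, h_right=-1, diff=1 [OK], height=1
  node 9: h_left=-1, h_right=1, diff=2 [FAIL (|-1-1|=2 > 1)], height=2
  node 22: h_left=-1, h_right=-1, diff=0 [OK], height=0
  node 20: h_left=2, h_right=0, diff=2 [FAIL (|2-0|=2 > 1)], height=3
  node 46: h_left=-1, h_right=-1, diff=0 [OK], height=0
  node 39: h_left=-1, h_right=0, diff=1 [OK], height=1
  node 26: h_left=-1, h_right=1, diff=2 [FAIL (|-1-1|=2 > 1)], height=2
  node 24: h_left=3, h_right=2, diff=1 [OK], height=4
Node 9 violates the condition: |-1 - 1| = 2 > 1.
Result: Not balanced


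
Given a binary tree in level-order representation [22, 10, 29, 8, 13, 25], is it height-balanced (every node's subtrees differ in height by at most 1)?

Tree (level-order array): [22, 10, 29, 8, 13, 25]
Definition: a tree is height-balanced if, at every node, |h(left) - h(right)| <= 1 (empty subtree has height -1).
Bottom-up per-node check:
  node 8: h_left=-1, h_right=-1, diff=0 [OK], height=0
  node 13: h_left=-1, h_right=-1, diff=0 [OK], height=0
  node 10: h_left=0, h_right=0, diff=0 [OK], height=1
  node 25: h_left=-1, h_right=-1, diff=0 [OK], height=0
  node 29: h_left=0, h_right=-1, diff=1 [OK], height=1
  node 22: h_left=1, h_right=1, diff=0 [OK], height=2
All nodes satisfy the balance condition.
Result: Balanced


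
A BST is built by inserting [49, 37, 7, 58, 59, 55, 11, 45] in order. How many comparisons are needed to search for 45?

Search path for 45: 49 -> 37 -> 45
Found: True
Comparisons: 3


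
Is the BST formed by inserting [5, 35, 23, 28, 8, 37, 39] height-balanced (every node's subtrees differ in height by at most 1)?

Tree (level-order array): [5, None, 35, 23, 37, 8, 28, None, 39]
Definition: a tree is height-balanced if, at every node, |h(left) - h(right)| <= 1 (empty subtree has height -1).
Bottom-up per-node check:
  node 8: h_left=-1, h_right=-1, diff=0 [OK], height=0
  node 28: h_left=-1, h_right=-1, diff=0 [OK], height=0
  node 23: h_left=0, h_right=0, diff=0 [OK], height=1
  node 39: h_left=-1, h_right=-1, diff=0 [OK], height=0
  node 37: h_left=-1, h_right=0, diff=1 [OK], height=1
  node 35: h_left=1, h_right=1, diff=0 [OK], height=2
  node 5: h_left=-1, h_right=2, diff=3 [FAIL (|-1-2|=3 > 1)], height=3
Node 5 violates the condition: |-1 - 2| = 3 > 1.
Result: Not balanced


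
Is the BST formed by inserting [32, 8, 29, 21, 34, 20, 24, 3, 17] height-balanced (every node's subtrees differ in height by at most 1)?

Tree (level-order array): [32, 8, 34, 3, 29, None, None, None, None, 21, None, 20, 24, 17]
Definition: a tree is height-balanced if, at every node, |h(left) - h(right)| <= 1 (empty subtree has height -1).
Bottom-up per-node check:
  node 3: h_left=-1, h_right=-1, diff=0 [OK], height=0
  node 17: h_left=-1, h_right=-1, diff=0 [OK], height=0
  node 20: h_left=0, h_right=-1, diff=1 [OK], height=1
  node 24: h_left=-1, h_right=-1, diff=0 [OK], height=0
  node 21: h_left=1, h_right=0, diff=1 [OK], height=2
  node 29: h_left=2, h_right=-1, diff=3 [FAIL (|2--1|=3 > 1)], height=3
  node 8: h_left=0, h_right=3, diff=3 [FAIL (|0-3|=3 > 1)], height=4
  node 34: h_left=-1, h_right=-1, diff=0 [OK], height=0
  node 32: h_left=4, h_right=0, diff=4 [FAIL (|4-0|=4 > 1)], height=5
Node 29 violates the condition: |2 - -1| = 3 > 1.
Result: Not balanced


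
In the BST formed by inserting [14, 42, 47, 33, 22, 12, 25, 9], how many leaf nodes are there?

Tree built from: [14, 42, 47, 33, 22, 12, 25, 9]
Tree (level-order array): [14, 12, 42, 9, None, 33, 47, None, None, 22, None, None, None, None, 25]
Rule: A leaf has 0 children.
Per-node child counts:
  node 14: 2 child(ren)
  node 12: 1 child(ren)
  node 9: 0 child(ren)
  node 42: 2 child(ren)
  node 33: 1 child(ren)
  node 22: 1 child(ren)
  node 25: 0 child(ren)
  node 47: 0 child(ren)
Matching nodes: [9, 25, 47]
Count of leaf nodes: 3


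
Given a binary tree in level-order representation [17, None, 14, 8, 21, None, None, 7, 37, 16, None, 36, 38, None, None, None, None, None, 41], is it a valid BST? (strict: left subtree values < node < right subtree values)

Level-order array: [17, None, 14, 8, 21, None, None, 7, 37, 16, None, 36, 38, None, None, None, None, None, 41]
Validate using subtree bounds (lo, hi): at each node, require lo < value < hi,
then recurse left with hi=value and right with lo=value.
Preorder trace (stopping at first violation):
  at node 17 with bounds (-inf, +inf): OK
  at node 14 with bounds (17, +inf): VIOLATION
Node 14 violates its bound: not (17 < 14 < +inf).
Result: Not a valid BST


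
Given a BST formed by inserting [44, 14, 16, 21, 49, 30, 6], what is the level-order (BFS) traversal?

Tree insertion order: [44, 14, 16, 21, 49, 30, 6]
Tree (level-order array): [44, 14, 49, 6, 16, None, None, None, None, None, 21, None, 30]
BFS from the root, enqueuing left then right child of each popped node:
  queue [44] -> pop 44, enqueue [14, 49], visited so far: [44]
  queue [14, 49] -> pop 14, enqueue [6, 16], visited so far: [44, 14]
  queue [49, 6, 16] -> pop 49, enqueue [none], visited so far: [44, 14, 49]
  queue [6, 16] -> pop 6, enqueue [none], visited so far: [44, 14, 49, 6]
  queue [16] -> pop 16, enqueue [21], visited so far: [44, 14, 49, 6, 16]
  queue [21] -> pop 21, enqueue [30], visited so far: [44, 14, 49, 6, 16, 21]
  queue [30] -> pop 30, enqueue [none], visited so far: [44, 14, 49, 6, 16, 21, 30]
Result: [44, 14, 49, 6, 16, 21, 30]


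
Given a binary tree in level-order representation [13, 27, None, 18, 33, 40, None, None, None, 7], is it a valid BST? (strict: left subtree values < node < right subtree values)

Level-order array: [13, 27, None, 18, 33, 40, None, None, None, 7]
Validate using subtree bounds (lo, hi): at each node, require lo < value < hi,
then recurse left with hi=value and right with lo=value.
Preorder trace (stopping at first violation):
  at node 13 with bounds (-inf, +inf): OK
  at node 27 with bounds (-inf, 13): VIOLATION
Node 27 violates its bound: not (-inf < 27 < 13).
Result: Not a valid BST


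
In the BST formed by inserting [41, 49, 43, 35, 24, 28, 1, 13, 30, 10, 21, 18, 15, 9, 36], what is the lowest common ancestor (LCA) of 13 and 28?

Tree insertion order: [41, 49, 43, 35, 24, 28, 1, 13, 30, 10, 21, 18, 15, 9, 36]
Tree (level-order array): [41, 35, 49, 24, 36, 43, None, 1, 28, None, None, None, None, None, 13, None, 30, 10, 21, None, None, 9, None, 18, None, None, None, 15]
In a BST, the LCA of p=13, q=28 is the first node v on the
root-to-leaf path with p <= v <= q (go left if both < v, right if both > v).
Walk from root:
  at 41: both 13 and 28 < 41, go left
  at 35: both 13 and 28 < 35, go left
  at 24: 13 <= 24 <= 28, this is the LCA
LCA = 24


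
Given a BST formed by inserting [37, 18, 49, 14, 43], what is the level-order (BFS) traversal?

Tree insertion order: [37, 18, 49, 14, 43]
Tree (level-order array): [37, 18, 49, 14, None, 43]
BFS from the root, enqueuing left then right child of each popped node:
  queue [37] -> pop 37, enqueue [18, 49], visited so far: [37]
  queue [18, 49] -> pop 18, enqueue [14], visited so far: [37, 18]
  queue [49, 14] -> pop 49, enqueue [43], visited so far: [37, 18, 49]
  queue [14, 43] -> pop 14, enqueue [none], visited so far: [37, 18, 49, 14]
  queue [43] -> pop 43, enqueue [none], visited so far: [37, 18, 49, 14, 43]
Result: [37, 18, 49, 14, 43]


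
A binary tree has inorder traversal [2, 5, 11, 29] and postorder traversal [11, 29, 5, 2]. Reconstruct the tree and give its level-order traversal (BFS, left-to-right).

Inorder:   [2, 5, 11, 29]
Postorder: [11, 29, 5, 2]
Algorithm: postorder visits root last, so walk postorder right-to-left;
each value is the root of the current inorder slice — split it at that
value, recurse on the right subtree first, then the left.
Recursive splits:
  root=2; inorder splits into left=[], right=[5, 11, 29]
  root=5; inorder splits into left=[], right=[11, 29]
  root=29; inorder splits into left=[11], right=[]
  root=11; inorder splits into left=[], right=[]
Reconstructed level-order: [2, 5, 29, 11]


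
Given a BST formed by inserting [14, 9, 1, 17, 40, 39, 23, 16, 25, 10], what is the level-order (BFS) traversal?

Tree insertion order: [14, 9, 1, 17, 40, 39, 23, 16, 25, 10]
Tree (level-order array): [14, 9, 17, 1, 10, 16, 40, None, None, None, None, None, None, 39, None, 23, None, None, 25]
BFS from the root, enqueuing left then right child of each popped node:
  queue [14] -> pop 14, enqueue [9, 17], visited so far: [14]
  queue [9, 17] -> pop 9, enqueue [1, 10], visited so far: [14, 9]
  queue [17, 1, 10] -> pop 17, enqueue [16, 40], visited so far: [14, 9, 17]
  queue [1, 10, 16, 40] -> pop 1, enqueue [none], visited so far: [14, 9, 17, 1]
  queue [10, 16, 40] -> pop 10, enqueue [none], visited so far: [14, 9, 17, 1, 10]
  queue [16, 40] -> pop 16, enqueue [none], visited so far: [14, 9, 17, 1, 10, 16]
  queue [40] -> pop 40, enqueue [39], visited so far: [14, 9, 17, 1, 10, 16, 40]
  queue [39] -> pop 39, enqueue [23], visited so far: [14, 9, 17, 1, 10, 16, 40, 39]
  queue [23] -> pop 23, enqueue [25], visited so far: [14, 9, 17, 1, 10, 16, 40, 39, 23]
  queue [25] -> pop 25, enqueue [none], visited so far: [14, 9, 17, 1, 10, 16, 40, 39, 23, 25]
Result: [14, 9, 17, 1, 10, 16, 40, 39, 23, 25]


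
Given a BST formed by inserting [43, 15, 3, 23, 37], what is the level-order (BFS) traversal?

Tree insertion order: [43, 15, 3, 23, 37]
Tree (level-order array): [43, 15, None, 3, 23, None, None, None, 37]
BFS from the root, enqueuing left then right child of each popped node:
  queue [43] -> pop 43, enqueue [15], visited so far: [43]
  queue [15] -> pop 15, enqueue [3, 23], visited so far: [43, 15]
  queue [3, 23] -> pop 3, enqueue [none], visited so far: [43, 15, 3]
  queue [23] -> pop 23, enqueue [37], visited so far: [43, 15, 3, 23]
  queue [37] -> pop 37, enqueue [none], visited so far: [43, 15, 3, 23, 37]
Result: [43, 15, 3, 23, 37]


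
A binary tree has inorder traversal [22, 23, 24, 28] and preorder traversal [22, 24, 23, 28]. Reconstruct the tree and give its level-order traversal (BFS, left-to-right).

Inorder:  [22, 23, 24, 28]
Preorder: [22, 24, 23, 28]
Algorithm: preorder visits root first, so consume preorder in order;
for each root, split the current inorder slice at that value into
left-subtree inorder and right-subtree inorder, then recurse.
Recursive splits:
  root=22; inorder splits into left=[], right=[23, 24, 28]
  root=24; inorder splits into left=[23], right=[28]
  root=23; inorder splits into left=[], right=[]
  root=28; inorder splits into left=[], right=[]
Reconstructed level-order: [22, 24, 23, 28]


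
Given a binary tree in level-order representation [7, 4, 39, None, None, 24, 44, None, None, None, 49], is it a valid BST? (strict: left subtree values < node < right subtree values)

Level-order array: [7, 4, 39, None, None, 24, 44, None, None, None, 49]
Validate using subtree bounds (lo, hi): at each node, require lo < value < hi,
then recurse left with hi=value and right with lo=value.
Preorder trace (stopping at first violation):
  at node 7 with bounds (-inf, +inf): OK
  at node 4 with bounds (-inf, 7): OK
  at node 39 with bounds (7, +inf): OK
  at node 24 with bounds (7, 39): OK
  at node 44 with bounds (39, +inf): OK
  at node 49 with bounds (44, +inf): OK
No violation found at any node.
Result: Valid BST


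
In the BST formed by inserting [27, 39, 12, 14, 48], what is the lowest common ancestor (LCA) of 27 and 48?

Tree insertion order: [27, 39, 12, 14, 48]
Tree (level-order array): [27, 12, 39, None, 14, None, 48]
In a BST, the LCA of p=27, q=48 is the first node v on the
root-to-leaf path with p <= v <= q (go left if both < v, right if both > v).
Walk from root:
  at 27: 27 <= 27 <= 48, this is the LCA
LCA = 27


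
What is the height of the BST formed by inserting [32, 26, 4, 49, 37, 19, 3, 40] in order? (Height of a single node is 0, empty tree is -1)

Insertion order: [32, 26, 4, 49, 37, 19, 3, 40]
Tree (level-order array): [32, 26, 49, 4, None, 37, None, 3, 19, None, 40]
Compute height bottom-up (empty subtree = -1):
  height(3) = 1 + max(-1, -1) = 0
  height(19) = 1 + max(-1, -1) = 0
  height(4) = 1 + max(0, 0) = 1
  height(26) = 1 + max(1, -1) = 2
  height(40) = 1 + max(-1, -1) = 0
  height(37) = 1 + max(-1, 0) = 1
  height(49) = 1 + max(1, -1) = 2
  height(32) = 1 + max(2, 2) = 3
Height = 3


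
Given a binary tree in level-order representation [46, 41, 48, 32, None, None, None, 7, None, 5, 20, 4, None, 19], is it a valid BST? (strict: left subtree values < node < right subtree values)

Level-order array: [46, 41, 48, 32, None, None, None, 7, None, 5, 20, 4, None, 19]
Validate using subtree bounds (lo, hi): at each node, require lo < value < hi,
then recurse left with hi=value and right with lo=value.
Preorder trace (stopping at first violation):
  at node 46 with bounds (-inf, +inf): OK
  at node 41 with bounds (-inf, 46): OK
  at node 32 with bounds (-inf, 41): OK
  at node 7 with bounds (-inf, 32): OK
  at node 5 with bounds (-inf, 7): OK
  at node 4 with bounds (-inf, 5): OK
  at node 20 with bounds (7, 32): OK
  at node 19 with bounds (7, 20): OK
  at node 48 with bounds (46, +inf): OK
No violation found at any node.
Result: Valid BST


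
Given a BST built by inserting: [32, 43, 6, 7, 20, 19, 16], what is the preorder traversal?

Tree insertion order: [32, 43, 6, 7, 20, 19, 16]
Tree (level-order array): [32, 6, 43, None, 7, None, None, None, 20, 19, None, 16]
Preorder traversal: [32, 6, 7, 20, 19, 16, 43]


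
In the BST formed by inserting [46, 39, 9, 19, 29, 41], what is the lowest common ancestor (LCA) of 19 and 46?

Tree insertion order: [46, 39, 9, 19, 29, 41]
Tree (level-order array): [46, 39, None, 9, 41, None, 19, None, None, None, 29]
In a BST, the LCA of p=19, q=46 is the first node v on the
root-to-leaf path with p <= v <= q (go left if both < v, right if both > v).
Walk from root:
  at 46: 19 <= 46 <= 46, this is the LCA
LCA = 46


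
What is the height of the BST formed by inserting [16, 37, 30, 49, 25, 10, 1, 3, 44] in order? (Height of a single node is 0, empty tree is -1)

Insertion order: [16, 37, 30, 49, 25, 10, 1, 3, 44]
Tree (level-order array): [16, 10, 37, 1, None, 30, 49, None, 3, 25, None, 44]
Compute height bottom-up (empty subtree = -1):
  height(3) = 1 + max(-1, -1) = 0
  height(1) = 1 + max(-1, 0) = 1
  height(10) = 1 + max(1, -1) = 2
  height(25) = 1 + max(-1, -1) = 0
  height(30) = 1 + max(0, -1) = 1
  height(44) = 1 + max(-1, -1) = 0
  height(49) = 1 + max(0, -1) = 1
  height(37) = 1 + max(1, 1) = 2
  height(16) = 1 + max(2, 2) = 3
Height = 3


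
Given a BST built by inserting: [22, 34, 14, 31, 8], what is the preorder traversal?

Tree insertion order: [22, 34, 14, 31, 8]
Tree (level-order array): [22, 14, 34, 8, None, 31]
Preorder traversal: [22, 14, 8, 34, 31]


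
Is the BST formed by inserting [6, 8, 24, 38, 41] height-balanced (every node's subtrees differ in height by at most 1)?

Tree (level-order array): [6, None, 8, None, 24, None, 38, None, 41]
Definition: a tree is height-balanced if, at every node, |h(left) - h(right)| <= 1 (empty subtree has height -1).
Bottom-up per-node check:
  node 41: h_left=-1, h_right=-1, diff=0 [OK], height=0
  node 38: h_left=-1, h_right=0, diff=1 [OK], height=1
  node 24: h_left=-1, h_right=1, diff=2 [FAIL (|-1-1|=2 > 1)], height=2
  node 8: h_left=-1, h_right=2, diff=3 [FAIL (|-1-2|=3 > 1)], height=3
  node 6: h_left=-1, h_right=3, diff=4 [FAIL (|-1-3|=4 > 1)], height=4
Node 24 violates the condition: |-1 - 1| = 2 > 1.
Result: Not balanced


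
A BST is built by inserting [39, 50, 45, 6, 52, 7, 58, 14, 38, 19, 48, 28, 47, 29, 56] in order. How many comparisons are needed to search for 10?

Search path for 10: 39 -> 6 -> 7 -> 14
Found: False
Comparisons: 4


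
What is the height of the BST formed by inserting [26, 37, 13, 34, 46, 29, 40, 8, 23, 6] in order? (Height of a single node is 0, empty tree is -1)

Insertion order: [26, 37, 13, 34, 46, 29, 40, 8, 23, 6]
Tree (level-order array): [26, 13, 37, 8, 23, 34, 46, 6, None, None, None, 29, None, 40]
Compute height bottom-up (empty subtree = -1):
  height(6) = 1 + max(-1, -1) = 0
  height(8) = 1 + max(0, -1) = 1
  height(23) = 1 + max(-1, -1) = 0
  height(13) = 1 + max(1, 0) = 2
  height(29) = 1 + max(-1, -1) = 0
  height(34) = 1 + max(0, -1) = 1
  height(40) = 1 + max(-1, -1) = 0
  height(46) = 1 + max(0, -1) = 1
  height(37) = 1 + max(1, 1) = 2
  height(26) = 1 + max(2, 2) = 3
Height = 3


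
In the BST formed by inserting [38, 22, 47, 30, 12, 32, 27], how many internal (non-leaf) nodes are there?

Tree built from: [38, 22, 47, 30, 12, 32, 27]
Tree (level-order array): [38, 22, 47, 12, 30, None, None, None, None, 27, 32]
Rule: An internal node has at least one child.
Per-node child counts:
  node 38: 2 child(ren)
  node 22: 2 child(ren)
  node 12: 0 child(ren)
  node 30: 2 child(ren)
  node 27: 0 child(ren)
  node 32: 0 child(ren)
  node 47: 0 child(ren)
Matching nodes: [38, 22, 30]
Count of internal (non-leaf) nodes: 3


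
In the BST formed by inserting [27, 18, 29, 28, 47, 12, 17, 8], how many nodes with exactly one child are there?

Tree built from: [27, 18, 29, 28, 47, 12, 17, 8]
Tree (level-order array): [27, 18, 29, 12, None, 28, 47, 8, 17]
Rule: These are nodes with exactly 1 non-null child.
Per-node child counts:
  node 27: 2 child(ren)
  node 18: 1 child(ren)
  node 12: 2 child(ren)
  node 8: 0 child(ren)
  node 17: 0 child(ren)
  node 29: 2 child(ren)
  node 28: 0 child(ren)
  node 47: 0 child(ren)
Matching nodes: [18]
Count of nodes with exactly one child: 1


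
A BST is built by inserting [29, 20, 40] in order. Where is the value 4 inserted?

Starting tree (level order): [29, 20, 40]
Insertion path: 29 -> 20
Result: insert 4 as left child of 20
Final tree (level order): [29, 20, 40, 4]


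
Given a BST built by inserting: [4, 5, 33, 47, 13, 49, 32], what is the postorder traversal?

Tree insertion order: [4, 5, 33, 47, 13, 49, 32]
Tree (level-order array): [4, None, 5, None, 33, 13, 47, None, 32, None, 49]
Postorder traversal: [32, 13, 49, 47, 33, 5, 4]


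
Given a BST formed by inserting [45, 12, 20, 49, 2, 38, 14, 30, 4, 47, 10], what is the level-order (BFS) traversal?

Tree insertion order: [45, 12, 20, 49, 2, 38, 14, 30, 4, 47, 10]
Tree (level-order array): [45, 12, 49, 2, 20, 47, None, None, 4, 14, 38, None, None, None, 10, None, None, 30]
BFS from the root, enqueuing left then right child of each popped node:
  queue [45] -> pop 45, enqueue [12, 49], visited so far: [45]
  queue [12, 49] -> pop 12, enqueue [2, 20], visited so far: [45, 12]
  queue [49, 2, 20] -> pop 49, enqueue [47], visited so far: [45, 12, 49]
  queue [2, 20, 47] -> pop 2, enqueue [4], visited so far: [45, 12, 49, 2]
  queue [20, 47, 4] -> pop 20, enqueue [14, 38], visited so far: [45, 12, 49, 2, 20]
  queue [47, 4, 14, 38] -> pop 47, enqueue [none], visited so far: [45, 12, 49, 2, 20, 47]
  queue [4, 14, 38] -> pop 4, enqueue [10], visited so far: [45, 12, 49, 2, 20, 47, 4]
  queue [14, 38, 10] -> pop 14, enqueue [none], visited so far: [45, 12, 49, 2, 20, 47, 4, 14]
  queue [38, 10] -> pop 38, enqueue [30], visited so far: [45, 12, 49, 2, 20, 47, 4, 14, 38]
  queue [10, 30] -> pop 10, enqueue [none], visited so far: [45, 12, 49, 2, 20, 47, 4, 14, 38, 10]
  queue [30] -> pop 30, enqueue [none], visited so far: [45, 12, 49, 2, 20, 47, 4, 14, 38, 10, 30]
Result: [45, 12, 49, 2, 20, 47, 4, 14, 38, 10, 30]


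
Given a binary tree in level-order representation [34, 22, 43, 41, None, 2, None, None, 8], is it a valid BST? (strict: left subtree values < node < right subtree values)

Level-order array: [34, 22, 43, 41, None, 2, None, None, 8]
Validate using subtree bounds (lo, hi): at each node, require lo < value < hi,
then recurse left with hi=value and right with lo=value.
Preorder trace (stopping at first violation):
  at node 34 with bounds (-inf, +inf): OK
  at node 22 with bounds (-inf, 34): OK
  at node 41 with bounds (-inf, 22): VIOLATION
Node 41 violates its bound: not (-inf < 41 < 22).
Result: Not a valid BST


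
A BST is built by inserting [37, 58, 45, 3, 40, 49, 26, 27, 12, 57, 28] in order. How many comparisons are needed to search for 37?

Search path for 37: 37
Found: True
Comparisons: 1


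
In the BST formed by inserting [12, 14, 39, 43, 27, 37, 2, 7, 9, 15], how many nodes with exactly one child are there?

Tree built from: [12, 14, 39, 43, 27, 37, 2, 7, 9, 15]
Tree (level-order array): [12, 2, 14, None, 7, None, 39, None, 9, 27, 43, None, None, 15, 37]
Rule: These are nodes with exactly 1 non-null child.
Per-node child counts:
  node 12: 2 child(ren)
  node 2: 1 child(ren)
  node 7: 1 child(ren)
  node 9: 0 child(ren)
  node 14: 1 child(ren)
  node 39: 2 child(ren)
  node 27: 2 child(ren)
  node 15: 0 child(ren)
  node 37: 0 child(ren)
  node 43: 0 child(ren)
Matching nodes: [2, 7, 14]
Count of nodes with exactly one child: 3


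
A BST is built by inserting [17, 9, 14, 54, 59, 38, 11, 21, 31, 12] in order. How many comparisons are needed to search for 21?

Search path for 21: 17 -> 54 -> 38 -> 21
Found: True
Comparisons: 4


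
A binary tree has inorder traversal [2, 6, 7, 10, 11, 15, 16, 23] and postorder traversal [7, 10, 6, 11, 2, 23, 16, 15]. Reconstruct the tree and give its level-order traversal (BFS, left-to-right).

Inorder:   [2, 6, 7, 10, 11, 15, 16, 23]
Postorder: [7, 10, 6, 11, 2, 23, 16, 15]
Algorithm: postorder visits root last, so walk postorder right-to-left;
each value is the root of the current inorder slice — split it at that
value, recurse on the right subtree first, then the left.
Recursive splits:
  root=15; inorder splits into left=[2, 6, 7, 10, 11], right=[16, 23]
  root=16; inorder splits into left=[], right=[23]
  root=23; inorder splits into left=[], right=[]
  root=2; inorder splits into left=[], right=[6, 7, 10, 11]
  root=11; inorder splits into left=[6, 7, 10], right=[]
  root=6; inorder splits into left=[], right=[7, 10]
  root=10; inorder splits into left=[7], right=[]
  root=7; inorder splits into left=[], right=[]
Reconstructed level-order: [15, 2, 16, 11, 23, 6, 10, 7]


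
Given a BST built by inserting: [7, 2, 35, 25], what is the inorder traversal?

Tree insertion order: [7, 2, 35, 25]
Tree (level-order array): [7, 2, 35, None, None, 25]
Inorder traversal: [2, 7, 25, 35]


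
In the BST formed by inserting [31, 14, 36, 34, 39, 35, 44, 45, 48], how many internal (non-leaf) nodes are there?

Tree built from: [31, 14, 36, 34, 39, 35, 44, 45, 48]
Tree (level-order array): [31, 14, 36, None, None, 34, 39, None, 35, None, 44, None, None, None, 45, None, 48]
Rule: An internal node has at least one child.
Per-node child counts:
  node 31: 2 child(ren)
  node 14: 0 child(ren)
  node 36: 2 child(ren)
  node 34: 1 child(ren)
  node 35: 0 child(ren)
  node 39: 1 child(ren)
  node 44: 1 child(ren)
  node 45: 1 child(ren)
  node 48: 0 child(ren)
Matching nodes: [31, 36, 34, 39, 44, 45]
Count of internal (non-leaf) nodes: 6


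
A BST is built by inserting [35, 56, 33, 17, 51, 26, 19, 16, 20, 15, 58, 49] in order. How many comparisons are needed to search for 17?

Search path for 17: 35 -> 33 -> 17
Found: True
Comparisons: 3


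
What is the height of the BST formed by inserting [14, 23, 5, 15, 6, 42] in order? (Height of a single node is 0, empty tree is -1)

Insertion order: [14, 23, 5, 15, 6, 42]
Tree (level-order array): [14, 5, 23, None, 6, 15, 42]
Compute height bottom-up (empty subtree = -1):
  height(6) = 1 + max(-1, -1) = 0
  height(5) = 1 + max(-1, 0) = 1
  height(15) = 1 + max(-1, -1) = 0
  height(42) = 1 + max(-1, -1) = 0
  height(23) = 1 + max(0, 0) = 1
  height(14) = 1 + max(1, 1) = 2
Height = 2


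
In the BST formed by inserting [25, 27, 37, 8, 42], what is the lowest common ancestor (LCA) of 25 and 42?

Tree insertion order: [25, 27, 37, 8, 42]
Tree (level-order array): [25, 8, 27, None, None, None, 37, None, 42]
In a BST, the LCA of p=25, q=42 is the first node v on the
root-to-leaf path with p <= v <= q (go left if both < v, right if both > v).
Walk from root:
  at 25: 25 <= 25 <= 42, this is the LCA
LCA = 25


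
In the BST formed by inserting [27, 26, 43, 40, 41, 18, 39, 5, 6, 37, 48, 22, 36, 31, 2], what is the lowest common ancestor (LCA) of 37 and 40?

Tree insertion order: [27, 26, 43, 40, 41, 18, 39, 5, 6, 37, 48, 22, 36, 31, 2]
Tree (level-order array): [27, 26, 43, 18, None, 40, 48, 5, 22, 39, 41, None, None, 2, 6, None, None, 37, None, None, None, None, None, None, None, 36, None, 31]
In a BST, the LCA of p=37, q=40 is the first node v on the
root-to-leaf path with p <= v <= q (go left if both < v, right if both > v).
Walk from root:
  at 27: both 37 and 40 > 27, go right
  at 43: both 37 and 40 < 43, go left
  at 40: 37 <= 40 <= 40, this is the LCA
LCA = 40


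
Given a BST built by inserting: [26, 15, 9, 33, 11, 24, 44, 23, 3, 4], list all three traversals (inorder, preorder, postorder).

Tree insertion order: [26, 15, 9, 33, 11, 24, 44, 23, 3, 4]
Tree (level-order array): [26, 15, 33, 9, 24, None, 44, 3, 11, 23, None, None, None, None, 4]
Inorder (L, root, R): [3, 4, 9, 11, 15, 23, 24, 26, 33, 44]
Preorder (root, L, R): [26, 15, 9, 3, 4, 11, 24, 23, 33, 44]
Postorder (L, R, root): [4, 3, 11, 9, 23, 24, 15, 44, 33, 26]


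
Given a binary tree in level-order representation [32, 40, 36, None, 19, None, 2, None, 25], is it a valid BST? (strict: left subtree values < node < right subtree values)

Level-order array: [32, 40, 36, None, 19, None, 2, None, 25]
Validate using subtree bounds (lo, hi): at each node, require lo < value < hi,
then recurse left with hi=value and right with lo=value.
Preorder trace (stopping at first violation):
  at node 32 with bounds (-inf, +inf): OK
  at node 40 with bounds (-inf, 32): VIOLATION
Node 40 violates its bound: not (-inf < 40 < 32).
Result: Not a valid BST


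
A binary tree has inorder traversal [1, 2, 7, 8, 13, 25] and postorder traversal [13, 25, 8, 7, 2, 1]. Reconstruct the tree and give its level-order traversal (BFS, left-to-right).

Inorder:   [1, 2, 7, 8, 13, 25]
Postorder: [13, 25, 8, 7, 2, 1]
Algorithm: postorder visits root last, so walk postorder right-to-left;
each value is the root of the current inorder slice — split it at that
value, recurse on the right subtree first, then the left.
Recursive splits:
  root=1; inorder splits into left=[], right=[2, 7, 8, 13, 25]
  root=2; inorder splits into left=[], right=[7, 8, 13, 25]
  root=7; inorder splits into left=[], right=[8, 13, 25]
  root=8; inorder splits into left=[], right=[13, 25]
  root=25; inorder splits into left=[13], right=[]
  root=13; inorder splits into left=[], right=[]
Reconstructed level-order: [1, 2, 7, 8, 25, 13]


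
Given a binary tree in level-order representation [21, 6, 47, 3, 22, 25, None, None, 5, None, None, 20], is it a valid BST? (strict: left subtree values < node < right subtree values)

Level-order array: [21, 6, 47, 3, 22, 25, None, None, 5, None, None, 20]
Validate using subtree bounds (lo, hi): at each node, require lo < value < hi,
then recurse left with hi=value and right with lo=value.
Preorder trace (stopping at first violation):
  at node 21 with bounds (-inf, +inf): OK
  at node 6 with bounds (-inf, 21): OK
  at node 3 with bounds (-inf, 6): OK
  at node 5 with bounds (3, 6): OK
  at node 22 with bounds (6, 21): VIOLATION
Node 22 violates its bound: not (6 < 22 < 21).
Result: Not a valid BST


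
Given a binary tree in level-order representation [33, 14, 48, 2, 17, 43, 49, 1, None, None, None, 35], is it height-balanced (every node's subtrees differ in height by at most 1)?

Tree (level-order array): [33, 14, 48, 2, 17, 43, 49, 1, None, None, None, 35]
Definition: a tree is height-balanced if, at every node, |h(left) - h(right)| <= 1 (empty subtree has height -1).
Bottom-up per-node check:
  node 1: h_left=-1, h_right=-1, diff=0 [OK], height=0
  node 2: h_left=0, h_right=-1, diff=1 [OK], height=1
  node 17: h_left=-1, h_right=-1, diff=0 [OK], height=0
  node 14: h_left=1, h_right=0, diff=1 [OK], height=2
  node 35: h_left=-1, h_right=-1, diff=0 [OK], height=0
  node 43: h_left=0, h_right=-1, diff=1 [OK], height=1
  node 49: h_left=-1, h_right=-1, diff=0 [OK], height=0
  node 48: h_left=1, h_right=0, diff=1 [OK], height=2
  node 33: h_left=2, h_right=2, diff=0 [OK], height=3
All nodes satisfy the balance condition.
Result: Balanced


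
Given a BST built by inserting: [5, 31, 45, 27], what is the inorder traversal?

Tree insertion order: [5, 31, 45, 27]
Tree (level-order array): [5, None, 31, 27, 45]
Inorder traversal: [5, 27, 31, 45]


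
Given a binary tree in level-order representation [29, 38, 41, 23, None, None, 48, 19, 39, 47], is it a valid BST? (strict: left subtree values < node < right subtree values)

Level-order array: [29, 38, 41, 23, None, None, 48, 19, 39, 47]
Validate using subtree bounds (lo, hi): at each node, require lo < value < hi,
then recurse left with hi=value and right with lo=value.
Preorder trace (stopping at first violation):
  at node 29 with bounds (-inf, +inf): OK
  at node 38 with bounds (-inf, 29): VIOLATION
Node 38 violates its bound: not (-inf < 38 < 29).
Result: Not a valid BST


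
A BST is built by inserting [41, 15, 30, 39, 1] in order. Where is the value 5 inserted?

Starting tree (level order): [41, 15, None, 1, 30, None, None, None, 39]
Insertion path: 41 -> 15 -> 1
Result: insert 5 as right child of 1
Final tree (level order): [41, 15, None, 1, 30, None, 5, None, 39]


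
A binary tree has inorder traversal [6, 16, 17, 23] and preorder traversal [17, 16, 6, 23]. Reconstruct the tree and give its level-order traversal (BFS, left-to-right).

Inorder:  [6, 16, 17, 23]
Preorder: [17, 16, 6, 23]
Algorithm: preorder visits root first, so consume preorder in order;
for each root, split the current inorder slice at that value into
left-subtree inorder and right-subtree inorder, then recurse.
Recursive splits:
  root=17; inorder splits into left=[6, 16], right=[23]
  root=16; inorder splits into left=[6], right=[]
  root=6; inorder splits into left=[], right=[]
  root=23; inorder splits into left=[], right=[]
Reconstructed level-order: [17, 16, 23, 6]


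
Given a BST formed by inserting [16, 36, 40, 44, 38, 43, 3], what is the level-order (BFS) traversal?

Tree insertion order: [16, 36, 40, 44, 38, 43, 3]
Tree (level-order array): [16, 3, 36, None, None, None, 40, 38, 44, None, None, 43]
BFS from the root, enqueuing left then right child of each popped node:
  queue [16] -> pop 16, enqueue [3, 36], visited so far: [16]
  queue [3, 36] -> pop 3, enqueue [none], visited so far: [16, 3]
  queue [36] -> pop 36, enqueue [40], visited so far: [16, 3, 36]
  queue [40] -> pop 40, enqueue [38, 44], visited so far: [16, 3, 36, 40]
  queue [38, 44] -> pop 38, enqueue [none], visited so far: [16, 3, 36, 40, 38]
  queue [44] -> pop 44, enqueue [43], visited so far: [16, 3, 36, 40, 38, 44]
  queue [43] -> pop 43, enqueue [none], visited so far: [16, 3, 36, 40, 38, 44, 43]
Result: [16, 3, 36, 40, 38, 44, 43]


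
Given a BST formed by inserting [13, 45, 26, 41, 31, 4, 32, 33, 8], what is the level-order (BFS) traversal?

Tree insertion order: [13, 45, 26, 41, 31, 4, 32, 33, 8]
Tree (level-order array): [13, 4, 45, None, 8, 26, None, None, None, None, 41, 31, None, None, 32, None, 33]
BFS from the root, enqueuing left then right child of each popped node:
  queue [13] -> pop 13, enqueue [4, 45], visited so far: [13]
  queue [4, 45] -> pop 4, enqueue [8], visited so far: [13, 4]
  queue [45, 8] -> pop 45, enqueue [26], visited so far: [13, 4, 45]
  queue [8, 26] -> pop 8, enqueue [none], visited so far: [13, 4, 45, 8]
  queue [26] -> pop 26, enqueue [41], visited so far: [13, 4, 45, 8, 26]
  queue [41] -> pop 41, enqueue [31], visited so far: [13, 4, 45, 8, 26, 41]
  queue [31] -> pop 31, enqueue [32], visited so far: [13, 4, 45, 8, 26, 41, 31]
  queue [32] -> pop 32, enqueue [33], visited so far: [13, 4, 45, 8, 26, 41, 31, 32]
  queue [33] -> pop 33, enqueue [none], visited so far: [13, 4, 45, 8, 26, 41, 31, 32, 33]
Result: [13, 4, 45, 8, 26, 41, 31, 32, 33]
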